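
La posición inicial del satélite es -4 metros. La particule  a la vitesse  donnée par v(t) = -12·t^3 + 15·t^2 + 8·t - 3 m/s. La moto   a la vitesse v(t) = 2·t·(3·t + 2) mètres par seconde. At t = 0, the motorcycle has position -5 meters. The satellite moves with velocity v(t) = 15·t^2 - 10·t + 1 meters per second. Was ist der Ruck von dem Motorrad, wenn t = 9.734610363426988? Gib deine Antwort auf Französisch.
En partant de la vitesse v(t) = 2·t·(3·t + 2), nous prenons 2 dérivées. La dérivée de la vitesse donne l'accélération: a(t) = 12·t + 4. En dérivant l'accélération, nous obtenons le jerk: j(t) = 12. Nous avons le jerk j(t) = 12. En substituant t = 9.734610363426988: j(9.734610363426988) = 12.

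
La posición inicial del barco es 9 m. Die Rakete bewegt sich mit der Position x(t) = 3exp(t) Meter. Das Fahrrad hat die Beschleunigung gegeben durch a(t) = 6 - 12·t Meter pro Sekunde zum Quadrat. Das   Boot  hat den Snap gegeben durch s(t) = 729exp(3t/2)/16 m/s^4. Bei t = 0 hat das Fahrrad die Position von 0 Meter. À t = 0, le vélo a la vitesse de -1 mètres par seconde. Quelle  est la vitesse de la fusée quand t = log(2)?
En partant de la position x(t) = 3·exp(t), nous prenons 1 dérivée. En prenant d/dt de x(t), nous trouvons v(t) = 3·exp(t). Nous avons la vitesse v(t) = 3·exp(t). En substituant t = log(2): v(log(2)) = 6.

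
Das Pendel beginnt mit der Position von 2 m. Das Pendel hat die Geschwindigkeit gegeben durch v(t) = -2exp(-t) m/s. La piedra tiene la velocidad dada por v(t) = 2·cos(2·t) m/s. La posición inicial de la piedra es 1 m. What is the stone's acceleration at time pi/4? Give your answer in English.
Starting from velocity v(t) = 2·cos(2·t), we take 1 derivative. Differentiating velocity, we get acceleration: a(t) = -4·sin(2·t). From the given acceleration equation a(t) = -4·sin(2·t), we substitute t = pi/4 to get a = -4.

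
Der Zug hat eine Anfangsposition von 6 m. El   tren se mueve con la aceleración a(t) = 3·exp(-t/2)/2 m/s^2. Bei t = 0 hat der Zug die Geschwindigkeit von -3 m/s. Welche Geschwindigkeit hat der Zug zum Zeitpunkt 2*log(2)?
Wir müssen das Integral unserer Gleichung für die Beschleunigung a(t) = 3·exp(-t/2)/2 1-mal finden. Mit ∫a(t)dt und Anwendung von v(0) = -3, finden wir v(t) = -3·exp(-t/2). Mit v(t) = -3·exp(-t/2) und Einsetzen von t = 2*log(2), finden wir v = -3/2.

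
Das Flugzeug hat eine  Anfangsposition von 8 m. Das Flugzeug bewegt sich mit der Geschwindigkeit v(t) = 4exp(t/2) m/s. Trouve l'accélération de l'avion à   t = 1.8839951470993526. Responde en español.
Debemos derivar nuestra ecuación de la velocidad v(t) = 4·exp(t/2) 1 vez. La derivada de la velocidad da la aceleración: a(t) = 2·exp(t/2). Usando a(t) = 2·exp(t/2) y sustituyendo t = 1.8839951470993526, encontramos a = 5.13020056089565.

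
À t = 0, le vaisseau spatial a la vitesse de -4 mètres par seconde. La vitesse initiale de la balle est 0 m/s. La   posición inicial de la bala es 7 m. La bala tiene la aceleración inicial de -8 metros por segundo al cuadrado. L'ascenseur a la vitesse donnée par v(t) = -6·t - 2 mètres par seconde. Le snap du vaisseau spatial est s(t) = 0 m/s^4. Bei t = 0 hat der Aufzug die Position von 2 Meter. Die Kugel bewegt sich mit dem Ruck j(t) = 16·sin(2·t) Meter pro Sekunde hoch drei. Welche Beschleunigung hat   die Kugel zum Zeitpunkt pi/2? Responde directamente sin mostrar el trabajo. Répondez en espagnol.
En t = pi/2, a = 8.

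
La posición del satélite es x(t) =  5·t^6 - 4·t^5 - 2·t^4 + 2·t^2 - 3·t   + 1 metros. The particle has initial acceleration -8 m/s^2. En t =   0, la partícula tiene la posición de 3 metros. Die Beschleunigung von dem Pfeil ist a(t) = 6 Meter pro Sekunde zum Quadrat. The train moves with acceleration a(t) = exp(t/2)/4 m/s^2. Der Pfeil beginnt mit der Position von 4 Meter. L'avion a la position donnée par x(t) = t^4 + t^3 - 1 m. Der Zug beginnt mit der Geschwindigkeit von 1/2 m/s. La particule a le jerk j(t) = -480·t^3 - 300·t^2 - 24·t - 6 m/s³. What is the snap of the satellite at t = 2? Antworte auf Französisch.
Nous devons dériver notre équation de la position x(t) = 5·t^6 - 4·t^5 - 2·t^4 + 2·t^2 - 3·t + 1 4 fois. En dérivant la position, nous obtenons la vitesse: v(t) = 30·t^5 - 20·t^4 - 8·t^3 + 4·t - 3. La dérivée de la vitesse donne l'accélération: a(t) = 150·t^4 - 80·t^3 - 24·t^2 + 4. La dérivée de l'accélération donne le jerk: j(t) = 600·t^3 - 240·t^2 - 48·t. En prenant d/dt de j(t), nous trouvons s(t) = 1800·t^2 - 480·t - 48. En utilisant s(t) = 1800·t^2 - 480·t - 48 et en substituant t = 2, nous trouvons s = 6192.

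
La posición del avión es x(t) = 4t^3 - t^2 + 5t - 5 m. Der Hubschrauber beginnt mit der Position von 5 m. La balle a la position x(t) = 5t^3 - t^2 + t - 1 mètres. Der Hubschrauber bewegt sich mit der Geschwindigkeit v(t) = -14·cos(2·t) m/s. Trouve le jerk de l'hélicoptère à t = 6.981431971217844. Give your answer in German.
Ausgehend von der Geschwindigkeit v(t) = -14·cos(2·t), nehmen wir 2 Ableitungen. Die Ableitung von der Geschwindigkeit ergibt die Beschleunigung: a(t) = 28·sin(2·t). Mit d/dt von a(t) finden wir j(t) = 56·cos(2·t). Mit j(t) = 56·cos(2·t) und Einsetzen von t = 6.981431971217844, finden wir j = 9.71161742307151.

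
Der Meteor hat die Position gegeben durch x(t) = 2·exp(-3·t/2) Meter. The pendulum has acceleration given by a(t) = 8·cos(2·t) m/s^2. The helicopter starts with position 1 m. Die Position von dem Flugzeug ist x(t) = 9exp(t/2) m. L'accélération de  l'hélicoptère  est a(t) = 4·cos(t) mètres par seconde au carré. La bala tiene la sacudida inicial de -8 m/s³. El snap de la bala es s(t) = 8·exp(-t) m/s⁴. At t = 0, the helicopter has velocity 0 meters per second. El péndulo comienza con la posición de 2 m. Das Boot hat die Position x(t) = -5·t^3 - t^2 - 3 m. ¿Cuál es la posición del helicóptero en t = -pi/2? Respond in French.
Nous devons trouver la primitive de notre équation de l'accélération a(t) = 4·cos(t) 2 fois. En prenant ∫a(t)dt et en appliquant v(0) = 0, nous trouvons v(t) = 4·sin(t). La primitive de la vitesse est la position. En utilisant x(0) = 1, nous obtenons x(t) = 5 - 4·cos(t). En utilisant x(t) = 5 - 4·cos(t) et en substituant t = -pi/2, nous trouvons x = 5.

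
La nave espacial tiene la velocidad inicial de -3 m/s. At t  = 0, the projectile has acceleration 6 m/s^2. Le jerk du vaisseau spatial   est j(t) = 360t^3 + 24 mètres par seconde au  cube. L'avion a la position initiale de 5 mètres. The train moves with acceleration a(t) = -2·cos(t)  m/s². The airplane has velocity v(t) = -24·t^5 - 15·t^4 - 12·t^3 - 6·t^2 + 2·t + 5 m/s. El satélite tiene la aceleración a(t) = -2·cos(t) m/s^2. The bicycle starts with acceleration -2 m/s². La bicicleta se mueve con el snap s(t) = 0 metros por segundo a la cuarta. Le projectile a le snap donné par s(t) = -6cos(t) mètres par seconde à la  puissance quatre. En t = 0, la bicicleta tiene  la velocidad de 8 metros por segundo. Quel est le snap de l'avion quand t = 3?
Pour résoudre ceci, nous devons prendre 3 dérivées de notre équation de la vitesse v(t) = -24·t^5 - 15·t^4 - 12·t^3 - 6·t^2 + 2·t + 5. En prenant d/dt de v(t), nous trouvons a(t) = -120·t^4 - 60·t^3 - 36·t^2 - 12·t + 2. En prenant d/dt de a(t), nous trouvons j(t) = -480·t^3 - 180·t^2 - 72·t - 12. En prenant d/dt de j(t), nous trouvons s(t) = -1440·t^2 - 360·t - 72. Nous avons le snap s(t) = -1440·t^2 - 360·t - 72. En substituant t = 3: s(3) = -14112.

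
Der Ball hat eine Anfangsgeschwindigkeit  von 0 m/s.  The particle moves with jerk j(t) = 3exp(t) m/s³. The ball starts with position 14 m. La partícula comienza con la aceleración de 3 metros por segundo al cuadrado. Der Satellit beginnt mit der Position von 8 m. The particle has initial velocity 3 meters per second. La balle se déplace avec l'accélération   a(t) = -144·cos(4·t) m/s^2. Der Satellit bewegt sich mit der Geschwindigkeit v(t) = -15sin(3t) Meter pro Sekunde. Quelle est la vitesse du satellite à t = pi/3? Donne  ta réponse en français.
En utilisant v(t) = -15·sin(3·t) et en substituant t = pi/3, nous trouvons v = 0.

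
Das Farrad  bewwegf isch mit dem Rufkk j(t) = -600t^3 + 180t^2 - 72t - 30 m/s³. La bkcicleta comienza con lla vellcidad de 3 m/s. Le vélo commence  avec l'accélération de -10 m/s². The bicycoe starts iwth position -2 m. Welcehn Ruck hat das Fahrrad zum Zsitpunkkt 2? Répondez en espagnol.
De la ecuación de la sacudida j(t) = -600·t^3 + 180·t^2 - 72·t - 30, sustituimos t = 2 para obtener j = -4254.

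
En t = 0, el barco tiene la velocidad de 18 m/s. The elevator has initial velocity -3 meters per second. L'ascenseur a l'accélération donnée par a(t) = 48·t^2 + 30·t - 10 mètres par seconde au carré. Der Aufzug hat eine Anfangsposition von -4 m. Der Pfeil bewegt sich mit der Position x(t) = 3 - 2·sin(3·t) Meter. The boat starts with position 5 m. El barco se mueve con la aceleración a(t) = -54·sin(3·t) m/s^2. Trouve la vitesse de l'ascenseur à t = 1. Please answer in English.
We must find the antiderivative of our acceleration equation a(t) = 48·t^2 + 30·t - 10 1 time. The antiderivative of acceleration, with v(0) = -3, gives velocity: v(t) = 16·t^3 + 15·t^2 - 10·t - 3. Using v(t) = 16·t^3 + 15·t^2 - 10·t - 3 and substituting t = 1, we find v = 18.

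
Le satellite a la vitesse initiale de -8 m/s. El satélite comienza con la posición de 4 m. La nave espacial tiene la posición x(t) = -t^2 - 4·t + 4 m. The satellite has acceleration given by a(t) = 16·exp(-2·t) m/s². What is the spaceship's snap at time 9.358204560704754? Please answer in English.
To solve this, we need to take 4 derivatives of our position equation x(t) = -t^2 - 4·t + 4. The derivative of position gives velocity: v(t) = -2·t - 4. Differentiating velocity, we get acceleration: a(t) = -2. Differentiating acceleration, we get jerk: j(t) = 0. The derivative of jerk gives snap: s(t) = 0. Using s(t) = 0 and substituting t = 9.358204560704754, we find s = 0.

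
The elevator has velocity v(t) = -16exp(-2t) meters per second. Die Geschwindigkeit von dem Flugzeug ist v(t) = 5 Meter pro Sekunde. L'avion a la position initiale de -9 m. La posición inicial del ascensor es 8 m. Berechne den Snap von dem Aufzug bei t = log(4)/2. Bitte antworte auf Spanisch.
Partiendo de la velocidad v(t) = -16·exp(-2·t), tomamos 3 derivadas. La derivada de la velocidad da la aceleración: a(t) = 32·exp(-2·t). La derivada de la aceleración da la sacudida: j(t) = -64·exp(-2·t). Derivando la sacudida, obtenemos el snap: s(t) = 128·exp(-2·t). Usando s(t) = 128·exp(-2·t) y sustituyendo t = log(4)/2, encontramos s = 32.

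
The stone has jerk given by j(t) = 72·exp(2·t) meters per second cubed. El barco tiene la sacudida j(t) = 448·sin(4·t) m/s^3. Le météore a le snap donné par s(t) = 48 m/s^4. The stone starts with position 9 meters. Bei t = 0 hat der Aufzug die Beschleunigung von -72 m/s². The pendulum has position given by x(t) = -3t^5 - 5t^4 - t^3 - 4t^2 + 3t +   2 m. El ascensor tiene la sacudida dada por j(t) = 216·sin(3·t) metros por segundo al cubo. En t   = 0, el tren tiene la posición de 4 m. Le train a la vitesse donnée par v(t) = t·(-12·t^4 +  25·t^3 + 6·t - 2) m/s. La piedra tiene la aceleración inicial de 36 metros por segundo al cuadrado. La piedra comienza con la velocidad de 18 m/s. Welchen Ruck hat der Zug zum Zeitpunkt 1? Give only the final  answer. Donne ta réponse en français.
La réponse est 72.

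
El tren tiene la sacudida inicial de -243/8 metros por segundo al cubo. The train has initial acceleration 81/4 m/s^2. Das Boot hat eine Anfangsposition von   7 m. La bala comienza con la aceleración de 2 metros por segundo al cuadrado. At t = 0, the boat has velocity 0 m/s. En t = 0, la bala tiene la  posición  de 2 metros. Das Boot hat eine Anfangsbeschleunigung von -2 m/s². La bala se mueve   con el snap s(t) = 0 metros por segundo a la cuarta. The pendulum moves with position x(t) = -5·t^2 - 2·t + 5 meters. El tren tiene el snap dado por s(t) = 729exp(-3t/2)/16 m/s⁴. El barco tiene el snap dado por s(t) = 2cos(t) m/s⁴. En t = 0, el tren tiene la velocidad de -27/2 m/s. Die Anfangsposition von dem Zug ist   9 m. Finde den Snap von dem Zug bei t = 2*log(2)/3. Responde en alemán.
Aus der Gleichung für den Snap s(t) = 729·exp(-3·t/2)/16, setzen wir t = 2*log(2)/3 ein und erhalten s = 729/32.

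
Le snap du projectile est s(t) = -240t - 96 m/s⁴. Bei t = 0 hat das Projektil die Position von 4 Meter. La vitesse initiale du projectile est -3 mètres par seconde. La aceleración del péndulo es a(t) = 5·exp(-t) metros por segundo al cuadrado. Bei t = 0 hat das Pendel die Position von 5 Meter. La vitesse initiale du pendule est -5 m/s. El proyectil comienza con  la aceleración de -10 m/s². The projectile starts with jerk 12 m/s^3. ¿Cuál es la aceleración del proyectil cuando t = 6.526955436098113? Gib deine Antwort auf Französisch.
En partant du snap s(t) = -240·t - 96, nous prenons 2 intégrales. La primitive du snap, avec j(0) = 12, donne le jerk: j(t) = -120·t^2 - 96·t + 12. En prenant ∫j(t)dt et en appliquant a(0) = -10, nous trouvons a(t) = -40·t^3 - 48·t^2 + 12·t - 10. De l'équation de l'accélération a(t) = -40·t^3 - 48·t^2 + 12·t - 10, nous substituons t = 6.526955436098113 pour obtenir a = -13098.7631924406.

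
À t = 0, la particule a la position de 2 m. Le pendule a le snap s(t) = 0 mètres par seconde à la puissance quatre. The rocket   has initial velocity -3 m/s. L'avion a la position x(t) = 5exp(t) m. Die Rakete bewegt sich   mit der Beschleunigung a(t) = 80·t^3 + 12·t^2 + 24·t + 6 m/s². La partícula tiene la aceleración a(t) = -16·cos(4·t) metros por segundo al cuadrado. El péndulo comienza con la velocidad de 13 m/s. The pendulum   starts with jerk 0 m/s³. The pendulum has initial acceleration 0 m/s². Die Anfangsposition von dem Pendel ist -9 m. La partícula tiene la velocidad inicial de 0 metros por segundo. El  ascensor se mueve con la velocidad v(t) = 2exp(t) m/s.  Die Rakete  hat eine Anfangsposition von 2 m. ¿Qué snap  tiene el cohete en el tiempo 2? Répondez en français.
Pour résoudre ceci, nous devons prendre 2 dérivées de notre équation de l'accélération a(t) = 80·t^3 + 12·t^2 + 24·t + 6. En dérivant l'accélération, nous obtenons le jerk: j(t) = 240·t^2 + 24·t + 24. En prenant d/dt de j(t), nous trouvons s(t) = 480·t + 24. En utilisant s(t) = 480·t + 24 et en substituant t = 2, nous trouvons s = 984.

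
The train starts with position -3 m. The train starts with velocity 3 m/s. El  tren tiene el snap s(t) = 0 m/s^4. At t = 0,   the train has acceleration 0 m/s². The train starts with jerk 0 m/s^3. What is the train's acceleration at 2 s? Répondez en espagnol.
Para resolver esto, necesitamos tomar 2 antiderivadas de nuestra ecuación del snap s(t) = 0. Integrando el snap y usando la condición inicial j(0) = 0, obtenemos j(t) = 0. La integral de la sacudida, con a(0) = 0, da la aceleración: a(t) = 0. Usando a(t) = 0 y sustituyendo t = 2, encontramos a = 0.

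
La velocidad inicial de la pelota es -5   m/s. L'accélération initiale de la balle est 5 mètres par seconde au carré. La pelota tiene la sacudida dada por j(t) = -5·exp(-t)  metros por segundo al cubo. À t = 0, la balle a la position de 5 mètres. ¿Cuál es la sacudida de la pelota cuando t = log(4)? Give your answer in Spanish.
Tenemos la sacudida j(t) = -5·exp(-t). Sustituyendo t = log(4): j(log(4)) = -5/4.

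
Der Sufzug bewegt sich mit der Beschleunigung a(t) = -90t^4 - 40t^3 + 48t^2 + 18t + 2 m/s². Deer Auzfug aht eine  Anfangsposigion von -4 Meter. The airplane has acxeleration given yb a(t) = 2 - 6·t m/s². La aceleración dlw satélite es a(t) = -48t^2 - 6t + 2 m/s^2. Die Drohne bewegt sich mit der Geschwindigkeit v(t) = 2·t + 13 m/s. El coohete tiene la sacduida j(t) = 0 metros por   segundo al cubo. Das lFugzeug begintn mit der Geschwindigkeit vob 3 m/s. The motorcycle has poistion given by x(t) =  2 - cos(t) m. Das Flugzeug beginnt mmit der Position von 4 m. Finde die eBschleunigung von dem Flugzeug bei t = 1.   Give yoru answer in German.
Mit a(t) = 2 - 6·t und Einsetzen von t = 1, finden wir a = -4.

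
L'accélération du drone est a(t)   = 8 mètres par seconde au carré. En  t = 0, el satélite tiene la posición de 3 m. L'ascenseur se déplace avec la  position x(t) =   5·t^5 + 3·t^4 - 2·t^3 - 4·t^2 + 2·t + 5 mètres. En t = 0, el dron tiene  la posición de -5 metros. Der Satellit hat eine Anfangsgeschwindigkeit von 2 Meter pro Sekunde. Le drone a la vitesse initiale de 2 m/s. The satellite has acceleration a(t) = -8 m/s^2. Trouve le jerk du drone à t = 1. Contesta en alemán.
Ausgehend von der Beschleunigung a(t) = 8, nehmen wir 1 Ableitung. Durch Ableiten von der Beschleunigung erhalten wir den Ruck: j(t) = 0. Wir haben den Ruck j(t) = 0. Durch Einsetzen von t = 1: j(1) = 0.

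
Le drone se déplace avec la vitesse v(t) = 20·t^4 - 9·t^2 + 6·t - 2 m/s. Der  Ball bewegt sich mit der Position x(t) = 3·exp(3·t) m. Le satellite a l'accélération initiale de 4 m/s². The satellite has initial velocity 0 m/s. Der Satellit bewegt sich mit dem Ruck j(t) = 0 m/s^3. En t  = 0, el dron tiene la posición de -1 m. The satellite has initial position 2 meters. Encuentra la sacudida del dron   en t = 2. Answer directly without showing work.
La respuesta es 942.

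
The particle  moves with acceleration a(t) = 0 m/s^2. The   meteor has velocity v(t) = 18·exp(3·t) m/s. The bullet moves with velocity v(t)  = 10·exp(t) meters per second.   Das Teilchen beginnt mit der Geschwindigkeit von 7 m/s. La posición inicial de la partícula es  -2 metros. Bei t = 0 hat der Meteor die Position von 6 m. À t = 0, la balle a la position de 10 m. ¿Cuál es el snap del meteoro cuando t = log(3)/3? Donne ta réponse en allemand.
Ausgehend von der Geschwindigkeit v(t) = 18·exp(3·t), nehmen wir 3 Ableitungen. Mit d/dt von v(t) finden wir a(t) = 54·exp(3·t). Mit d/dt von a(t) finden wir j(t) = 162·exp(3·t). Die Ableitung von dem Ruck ergibt den Snap: s(t) = 486·exp(3·t). Aus der Gleichung für den Snap s(t) = 486·exp(3·t), setzen wir t = log(3)/3 ein und erhalten s = 1458.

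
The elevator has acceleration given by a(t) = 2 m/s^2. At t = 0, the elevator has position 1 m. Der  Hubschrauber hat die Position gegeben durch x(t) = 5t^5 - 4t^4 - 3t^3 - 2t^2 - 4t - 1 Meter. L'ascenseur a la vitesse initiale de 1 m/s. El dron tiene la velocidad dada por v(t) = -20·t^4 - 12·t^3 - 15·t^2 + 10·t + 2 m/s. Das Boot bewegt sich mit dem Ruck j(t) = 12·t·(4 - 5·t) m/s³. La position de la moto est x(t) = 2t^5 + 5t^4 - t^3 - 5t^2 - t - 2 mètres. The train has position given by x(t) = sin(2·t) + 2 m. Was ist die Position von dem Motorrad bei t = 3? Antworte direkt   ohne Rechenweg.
Die Antwort ist 814.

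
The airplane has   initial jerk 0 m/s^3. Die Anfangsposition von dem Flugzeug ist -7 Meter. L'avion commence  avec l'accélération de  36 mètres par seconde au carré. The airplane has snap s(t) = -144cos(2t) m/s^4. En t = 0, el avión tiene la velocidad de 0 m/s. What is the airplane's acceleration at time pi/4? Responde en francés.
Nous devons intégrer notre équation du snap s(t) = -144·cos(2·t) 2 fois. En prenant ∫s(t)dt et en appliquant j(0) = 0, nous trouvons j(t) = -72·sin(2·t). En prenant ∫j(t)dt et en appliquant a(0) = 36, nous trouvons a(t) = 36·cos(2·t). De l'équation de l'accélération a(t) = 36·cos(2·t), nous substituons t = pi/4 pour obtenir a = 0.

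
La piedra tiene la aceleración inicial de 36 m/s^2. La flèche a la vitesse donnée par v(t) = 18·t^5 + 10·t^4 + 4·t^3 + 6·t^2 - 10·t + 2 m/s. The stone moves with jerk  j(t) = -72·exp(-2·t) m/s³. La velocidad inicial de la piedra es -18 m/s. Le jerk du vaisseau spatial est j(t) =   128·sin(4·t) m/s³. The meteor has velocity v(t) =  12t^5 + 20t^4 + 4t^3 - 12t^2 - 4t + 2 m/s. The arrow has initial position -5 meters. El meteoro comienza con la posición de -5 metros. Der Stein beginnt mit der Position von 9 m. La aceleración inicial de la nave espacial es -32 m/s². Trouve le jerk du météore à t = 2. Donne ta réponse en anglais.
To solve this, we need to take 2 derivatives of our velocity equation v(t) = 12·t^5 + 20·t^4 + 4·t^3 - 12·t^2 - 4·t + 2. Taking d/dt of v(t), we find a(t) = 60·t^4 + 80·t^3 + 12·t^2 - 24·t - 4. Taking d/dt of a(t), we find j(t) = 240·t^3 + 240·t^2 + 24·t - 24. From the given jerk equation j(t) = 240·t^3 + 240·t^2 + 24·t - 24, we substitute t = 2 to get j = 2904.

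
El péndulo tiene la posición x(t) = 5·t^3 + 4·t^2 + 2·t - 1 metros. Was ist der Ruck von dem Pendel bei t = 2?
Wir müssen unsere Gleichung für die Position x(t) = 5·t^3 + 4·t^2 + 2·t - 1 3-mal ableiten. Mit d/dt von x(t) finden wir v(t) = 15·t^2 + 8·t + 2. Die Ableitung von der Geschwindigkeit ergibt die Beschleunigung: a(t) = 30·t + 8. Mit d/dt von a(t) finden wir j(t) = 30. Mit j(t) = 30 und Einsetzen von t = 2, finden wir j = 30.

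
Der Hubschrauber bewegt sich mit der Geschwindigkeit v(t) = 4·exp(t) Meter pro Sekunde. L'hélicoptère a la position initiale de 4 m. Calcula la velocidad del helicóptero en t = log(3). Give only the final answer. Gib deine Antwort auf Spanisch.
La respuesta es 12.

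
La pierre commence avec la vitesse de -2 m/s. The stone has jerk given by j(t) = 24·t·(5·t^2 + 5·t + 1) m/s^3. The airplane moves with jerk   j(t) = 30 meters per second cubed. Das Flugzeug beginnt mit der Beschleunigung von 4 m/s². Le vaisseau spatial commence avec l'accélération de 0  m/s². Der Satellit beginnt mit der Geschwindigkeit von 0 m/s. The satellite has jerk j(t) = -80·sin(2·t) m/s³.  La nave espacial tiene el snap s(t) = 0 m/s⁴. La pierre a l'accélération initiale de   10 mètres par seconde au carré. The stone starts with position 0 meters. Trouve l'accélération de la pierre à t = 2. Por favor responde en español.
Debemos encontrar la antiderivada de nuestra ecuación de la sacudida j(t) = 24·t·(5·t^2 + 5·t + 1) 1 vez. La integral de la sacudida es la aceleración. Usando a(0) = 10, obtenemos a(t) = 30·t^4 + 40·t^3 + 12·t^2 + 10. De la ecuación de la aceleración a(t) = 30·t^4 + 40·t^3 + 12·t^2 + 10, sustituimos t = 2 para obtener a = 858.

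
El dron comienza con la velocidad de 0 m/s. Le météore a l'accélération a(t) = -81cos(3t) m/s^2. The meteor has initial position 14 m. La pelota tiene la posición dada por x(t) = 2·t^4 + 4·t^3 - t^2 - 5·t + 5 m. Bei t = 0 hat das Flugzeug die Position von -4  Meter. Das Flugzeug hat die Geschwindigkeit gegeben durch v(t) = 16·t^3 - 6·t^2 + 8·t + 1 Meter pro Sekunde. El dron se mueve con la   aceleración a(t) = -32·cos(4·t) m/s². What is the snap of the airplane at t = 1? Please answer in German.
Um dies zu lösen, müssen wir 3 Ableitungen unserer Gleichung für die Geschwindigkeit v(t) = 16·t^3 - 6·t^2 + 8·t + 1 nehmen. Durch Ableiten von der Geschwindigkeit erhalten wir die Beschleunigung: a(t) = 48·t^2 - 12·t + 8. Durch Ableiten von der Beschleunigung erhalten wir den Ruck: j(t) = 96·t - 12. Die Ableitung von dem Ruck ergibt den Snap: s(t) = 96. Wir haben den Snap s(t) = 96. Durch Einsetzen von t = 1: s(1) = 96.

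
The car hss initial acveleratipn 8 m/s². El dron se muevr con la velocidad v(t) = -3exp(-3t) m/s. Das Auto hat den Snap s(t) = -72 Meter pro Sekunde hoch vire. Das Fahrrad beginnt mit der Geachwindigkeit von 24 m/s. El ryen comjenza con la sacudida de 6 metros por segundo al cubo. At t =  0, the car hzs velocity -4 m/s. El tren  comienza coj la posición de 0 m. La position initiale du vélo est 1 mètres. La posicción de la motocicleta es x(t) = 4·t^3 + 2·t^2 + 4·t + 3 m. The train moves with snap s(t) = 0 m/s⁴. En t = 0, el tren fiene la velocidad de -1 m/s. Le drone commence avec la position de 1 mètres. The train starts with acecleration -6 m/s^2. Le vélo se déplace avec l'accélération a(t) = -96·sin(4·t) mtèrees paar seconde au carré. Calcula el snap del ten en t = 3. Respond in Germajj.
Wir haben den Snap s(t) = 0. Durch Einsetzen von t = 3: s(3) = 0.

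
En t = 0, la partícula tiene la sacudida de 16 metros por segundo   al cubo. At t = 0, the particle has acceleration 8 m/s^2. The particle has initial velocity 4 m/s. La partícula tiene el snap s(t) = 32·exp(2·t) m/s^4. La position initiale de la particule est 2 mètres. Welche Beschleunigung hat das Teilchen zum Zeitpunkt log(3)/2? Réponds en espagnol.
Para resolver esto, necesitamos tomar 2 antiderivadas de nuestra ecuación del snap s(t) = 32·exp(2·t). La integral del snap es la sacudida. Usando j(0) = 16, obtenemos j(t) = 16·exp(2·t). Integrando la sacudida y usando la condición inicial a(0) = 8, obtenemos a(t) = 8·exp(2·t). De la ecuación de la aceleración a(t) = 8·exp(2·t), sustituimos t = log(3)/2 para obtener a = 24.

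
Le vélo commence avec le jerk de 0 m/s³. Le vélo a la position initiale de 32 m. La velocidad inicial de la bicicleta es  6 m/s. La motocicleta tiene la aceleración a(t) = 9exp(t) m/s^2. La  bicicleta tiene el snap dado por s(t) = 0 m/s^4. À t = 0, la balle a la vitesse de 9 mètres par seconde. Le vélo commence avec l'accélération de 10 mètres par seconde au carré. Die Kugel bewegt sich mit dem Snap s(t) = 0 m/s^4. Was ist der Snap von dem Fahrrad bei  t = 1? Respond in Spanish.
De la ecuación del snap s(t) = 0, sustituimos t = 1 para obtener s = 0.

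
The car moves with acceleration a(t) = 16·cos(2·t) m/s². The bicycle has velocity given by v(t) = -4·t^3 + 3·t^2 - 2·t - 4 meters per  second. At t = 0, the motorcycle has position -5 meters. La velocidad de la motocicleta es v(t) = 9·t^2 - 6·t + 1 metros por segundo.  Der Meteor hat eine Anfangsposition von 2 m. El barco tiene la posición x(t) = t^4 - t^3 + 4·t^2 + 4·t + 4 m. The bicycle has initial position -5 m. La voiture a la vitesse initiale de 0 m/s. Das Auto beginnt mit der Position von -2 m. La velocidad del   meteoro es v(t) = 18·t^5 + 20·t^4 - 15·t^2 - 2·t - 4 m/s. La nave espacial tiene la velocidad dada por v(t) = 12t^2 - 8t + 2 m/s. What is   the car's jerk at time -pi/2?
To solve this, we need to take 1 derivative of our acceleration equation a(t) = 16·cos(2·t). Taking d/dt of a(t), we find j(t) = -32·sin(2·t). From the given jerk equation j(t) = -32·sin(2·t), we substitute t = -pi/2 to get j = 0.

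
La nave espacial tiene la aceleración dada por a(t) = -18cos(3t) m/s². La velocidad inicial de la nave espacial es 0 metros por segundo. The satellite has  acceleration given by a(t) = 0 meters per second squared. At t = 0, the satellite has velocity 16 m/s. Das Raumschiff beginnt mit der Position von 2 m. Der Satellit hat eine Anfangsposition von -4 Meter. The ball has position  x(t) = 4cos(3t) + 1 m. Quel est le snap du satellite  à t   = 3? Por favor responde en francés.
Nous devons dériver notre équation de l'accélération a(t) = 0 2 fois. En dérivant l'accélération, nous obtenons le jerk: j(t) = 0. La dérivée du jerk donne le snap: s(t) = 0. De l'équation du snap s(t) = 0, nous substituons t = 3 pour obtenir s = 0.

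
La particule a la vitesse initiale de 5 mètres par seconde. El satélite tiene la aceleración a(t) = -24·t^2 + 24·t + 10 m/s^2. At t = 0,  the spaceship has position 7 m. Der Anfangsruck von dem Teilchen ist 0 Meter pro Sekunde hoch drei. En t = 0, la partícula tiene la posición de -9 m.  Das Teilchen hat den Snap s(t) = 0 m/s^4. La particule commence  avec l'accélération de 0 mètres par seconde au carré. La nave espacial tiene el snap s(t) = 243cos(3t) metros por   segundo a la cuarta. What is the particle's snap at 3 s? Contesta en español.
Tenemos el snap s(t) = 0. Sustituyendo t = 3: s(3) = 0.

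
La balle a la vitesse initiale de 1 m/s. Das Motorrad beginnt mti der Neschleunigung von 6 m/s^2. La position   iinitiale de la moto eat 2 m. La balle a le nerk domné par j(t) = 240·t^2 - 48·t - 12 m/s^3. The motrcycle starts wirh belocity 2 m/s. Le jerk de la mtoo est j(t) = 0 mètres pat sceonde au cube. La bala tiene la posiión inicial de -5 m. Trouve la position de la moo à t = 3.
Pour résoudre ceci, nous devons prendre 3 primitives de notre équation du jerk j(t) = 0. La primitive du jerk est l'accélération. En utilisant a(0) = 6, nous obtenons a(t) = 6. La primitive de l'accélération, avec v(0) = 2, donne la vitesse: v(t) = 6·t + 2. L'intégrale de la vitesse est la position. En utilisant x(0) = 2, nous obtenons x(t) = 3·t^2 + 2·t + 2. En utilisant x(t) = 3·t^2 + 2·t + 2 et en substituant t = 3, nous trouvons x = 35.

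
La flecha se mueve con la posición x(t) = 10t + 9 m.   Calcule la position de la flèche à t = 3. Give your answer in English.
We have position x(t) = 10·t + 9. Substituting t = 3: x(3) = 39.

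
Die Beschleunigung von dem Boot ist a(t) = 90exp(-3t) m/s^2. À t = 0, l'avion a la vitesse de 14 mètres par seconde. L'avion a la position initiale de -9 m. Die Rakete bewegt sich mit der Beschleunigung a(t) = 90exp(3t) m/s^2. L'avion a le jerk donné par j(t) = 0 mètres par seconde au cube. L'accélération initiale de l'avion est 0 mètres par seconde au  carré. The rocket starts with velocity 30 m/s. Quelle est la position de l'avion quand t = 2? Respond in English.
Starting from jerk j(t) = 0, we take 3 integrals. The antiderivative of jerk, with a(0) = 0, gives acceleration: a(t) = 0. Finding the integral of a(t) and using v(0) = 14: v(t) = 14. The integral of velocity is position. Using x(0) = -9, we get x(t) = 14·t - 9. From the given position equation x(t) = 14·t - 9, we substitute t = 2 to get x = 19.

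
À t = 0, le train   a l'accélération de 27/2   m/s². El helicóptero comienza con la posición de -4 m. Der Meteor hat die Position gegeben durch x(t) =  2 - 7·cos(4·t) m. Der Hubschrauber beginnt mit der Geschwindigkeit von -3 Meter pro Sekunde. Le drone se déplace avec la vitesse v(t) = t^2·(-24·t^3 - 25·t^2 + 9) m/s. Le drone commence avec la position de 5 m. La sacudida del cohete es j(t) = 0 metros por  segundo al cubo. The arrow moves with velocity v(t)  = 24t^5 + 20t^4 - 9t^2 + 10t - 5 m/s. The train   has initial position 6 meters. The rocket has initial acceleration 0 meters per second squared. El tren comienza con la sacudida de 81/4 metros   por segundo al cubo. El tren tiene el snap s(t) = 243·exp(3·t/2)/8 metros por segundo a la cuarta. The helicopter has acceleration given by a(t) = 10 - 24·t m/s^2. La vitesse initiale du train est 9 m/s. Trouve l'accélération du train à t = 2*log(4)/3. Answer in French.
Nous devons intégrer notre équation du snap s(t) = 243·exp(3·t/2)/8 2 fois. En prenant ∫s(t)dt et en appliquant j(0) = 81/4, nous trouvons j(t) = 81·exp(3·t/2)/4. La primitive du jerk, avec a(0) = 27/2, donne l'accélération: a(t) = 27·exp(3·t/2)/2. De l'équation de l'accélération a(t) = 27·exp(3·t/2)/2, nous substituons t = 2*log(4)/3 pour obtenir a = 54.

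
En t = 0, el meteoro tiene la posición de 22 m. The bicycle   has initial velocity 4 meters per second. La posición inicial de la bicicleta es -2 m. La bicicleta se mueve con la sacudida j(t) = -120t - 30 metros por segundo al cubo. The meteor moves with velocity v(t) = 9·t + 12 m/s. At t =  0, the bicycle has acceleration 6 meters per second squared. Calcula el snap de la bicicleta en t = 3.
Para resolver esto, necesitamos tomar 1 derivada de nuestra ecuación de la sacudida j(t) = -120·t - 30. Derivando la sacudida, obtenemos el snap: s(t) = -120. De la ecuación del snap s(t) = -120, sustituimos t = 3 para obtener s = -120.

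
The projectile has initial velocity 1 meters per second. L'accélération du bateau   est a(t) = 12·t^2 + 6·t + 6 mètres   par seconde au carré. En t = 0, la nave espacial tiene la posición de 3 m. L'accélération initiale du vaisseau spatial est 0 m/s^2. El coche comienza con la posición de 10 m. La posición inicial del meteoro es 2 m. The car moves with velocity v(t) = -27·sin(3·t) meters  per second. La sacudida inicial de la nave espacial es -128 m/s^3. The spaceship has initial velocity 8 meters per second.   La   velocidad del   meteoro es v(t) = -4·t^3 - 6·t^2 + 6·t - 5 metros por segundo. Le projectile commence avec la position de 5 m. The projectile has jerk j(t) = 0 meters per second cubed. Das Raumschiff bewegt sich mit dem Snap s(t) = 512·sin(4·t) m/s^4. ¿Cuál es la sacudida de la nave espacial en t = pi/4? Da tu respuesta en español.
Necesitamos integrar nuestra ecuación del snap s(t) = 512·sin(4·t) 1 vez. La integral del snap es la sacudida. Usando j(0) = -128, obtenemos j(t) = -128·cos(4·t). Tenemos la sacudida j(t) = -128·cos(4·t). Sustituyendo t = pi/4: j(pi/4) = 128.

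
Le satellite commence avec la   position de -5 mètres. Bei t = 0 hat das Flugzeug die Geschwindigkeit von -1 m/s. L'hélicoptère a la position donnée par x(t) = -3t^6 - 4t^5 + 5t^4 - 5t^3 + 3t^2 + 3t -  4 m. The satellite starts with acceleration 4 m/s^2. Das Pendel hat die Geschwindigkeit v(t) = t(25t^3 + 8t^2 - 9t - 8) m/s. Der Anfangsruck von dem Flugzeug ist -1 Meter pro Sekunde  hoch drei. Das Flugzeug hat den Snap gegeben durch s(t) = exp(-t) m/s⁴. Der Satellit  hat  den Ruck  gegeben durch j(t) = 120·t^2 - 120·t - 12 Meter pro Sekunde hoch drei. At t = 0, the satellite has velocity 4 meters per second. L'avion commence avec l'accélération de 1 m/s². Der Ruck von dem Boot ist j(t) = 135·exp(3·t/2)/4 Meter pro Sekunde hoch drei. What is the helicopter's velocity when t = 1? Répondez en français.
En partant de la position x(t) = -3·t^6 - 4·t^5 + 5·t^4 - 5·t^3 + 3·t^2 + 3·t - 4, nous prenons 1 dérivée. La dérivée de la position donne la vitesse: v(t) = -18·t^5 - 20·t^4 + 20·t^3 - 15·t^2 + 6·t + 3. De l'équation de la vitesse v(t) = -18·t^5 - 20·t^4 + 20·t^3 - 15·t^2 + 6·t + 3, nous substituons t = 1 pour obtenir v = -24.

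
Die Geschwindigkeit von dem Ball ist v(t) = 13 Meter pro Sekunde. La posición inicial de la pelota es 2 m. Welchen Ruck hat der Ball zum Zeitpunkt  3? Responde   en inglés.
To solve this, we need to take 2 derivatives of our velocity equation v(t) = 13. The derivative of velocity gives acceleration: a(t) = 0. The derivative of acceleration gives jerk: j(t) = 0. From the given jerk equation j(t) = 0, we substitute t = 3 to get j = 0.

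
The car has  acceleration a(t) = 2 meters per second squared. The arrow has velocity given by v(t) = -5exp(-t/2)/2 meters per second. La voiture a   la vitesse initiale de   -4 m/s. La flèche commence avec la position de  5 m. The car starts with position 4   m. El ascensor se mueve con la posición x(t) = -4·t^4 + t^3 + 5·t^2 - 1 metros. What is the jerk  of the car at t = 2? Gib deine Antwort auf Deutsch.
Wir müssen unsere Gleichung für die Beschleunigung a(t) = 2 1-mal ableiten. Mit d/dt von a(t) finden wir j(t) = 0. Wir haben den Ruck j(t) = 0. Durch Einsetzen von t = 2: j(2) = 0.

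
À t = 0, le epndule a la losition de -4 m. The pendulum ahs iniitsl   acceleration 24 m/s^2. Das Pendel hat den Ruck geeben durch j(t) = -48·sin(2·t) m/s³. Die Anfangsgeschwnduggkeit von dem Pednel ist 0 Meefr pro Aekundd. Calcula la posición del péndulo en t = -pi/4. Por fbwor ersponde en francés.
Nous devons trouver l'intégrale de notre équation du jerk j(t) = -48·sin(2·t) 3 fois. En prenant ∫j(t)dt et en appliquant a(0) = 24, nous trouvons a(t) = 24·cos(2·t). En prenant ∫a(t)dt et en appliquant v(0) = 0, nous trouvons v(t) = 12·sin(2·t). La primitive de la vitesse est la position. En utilisant x(0) = -4, nous obtenons x(t) = 2 - 6·cos(2·t). Nous avons la position x(t) = 2 - 6·cos(2·t). En substituant t = -pi/4: x(-pi/4) = 2.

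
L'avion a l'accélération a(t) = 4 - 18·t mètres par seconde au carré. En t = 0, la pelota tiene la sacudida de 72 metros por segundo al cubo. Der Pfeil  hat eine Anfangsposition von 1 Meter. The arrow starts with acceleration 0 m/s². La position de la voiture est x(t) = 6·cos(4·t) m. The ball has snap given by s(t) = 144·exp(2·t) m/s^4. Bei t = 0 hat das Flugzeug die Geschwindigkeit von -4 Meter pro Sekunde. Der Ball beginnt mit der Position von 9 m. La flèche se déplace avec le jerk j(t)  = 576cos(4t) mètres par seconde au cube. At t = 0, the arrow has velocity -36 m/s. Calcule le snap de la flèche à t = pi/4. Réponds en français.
En partant du jerk j(t) = 576·cos(4·t), nous prenons 1 dérivée. En dérivant le jerk, nous obtenons le snap: s(t) = -2304·sin(4·t). En utilisant s(t) = -2304·sin(4·t) et en substituant t = pi/4, nous trouvons s = 0.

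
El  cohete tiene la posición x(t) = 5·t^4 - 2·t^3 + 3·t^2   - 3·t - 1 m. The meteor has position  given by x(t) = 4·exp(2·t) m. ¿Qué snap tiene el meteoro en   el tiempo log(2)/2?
Para resolver esto, necesitamos tomar 4 derivadas de nuestra ecuación de la posición x(t) = 4·exp(2·t). Derivando la posición, obtenemos la velocidad: v(t) = 8·exp(2·t). Tomando d/dt de v(t), encontramos a(t) = 16·exp(2·t). La derivada de la aceleración da la sacudida: j(t) = 32·exp(2·t). Derivando la sacudida, obtenemos el snap: s(t) = 64·exp(2·t). Tenemos el snap s(t) = 64·exp(2·t). Sustituyendo t = log(2)/2: s(log(2)/2) = 128.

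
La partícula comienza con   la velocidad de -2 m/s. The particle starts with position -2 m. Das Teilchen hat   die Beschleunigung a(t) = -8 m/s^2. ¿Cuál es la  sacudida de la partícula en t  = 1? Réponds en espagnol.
Debemos derivar nuestra ecuación de la aceleración a(t) = -8 1 vez. Derivando la aceleración, obtenemos la sacudida: j(t) = 0. Tenemos la sacudida j(t) = 0. Sustituyendo t = 1: j(1) = 0.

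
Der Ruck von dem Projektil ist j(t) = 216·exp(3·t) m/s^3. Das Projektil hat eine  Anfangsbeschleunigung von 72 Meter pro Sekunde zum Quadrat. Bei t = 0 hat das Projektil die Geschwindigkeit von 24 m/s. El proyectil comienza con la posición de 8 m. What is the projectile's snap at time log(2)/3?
Starting from jerk j(t) = 216·exp(3·t), we take 1 derivative. Differentiating jerk, we get snap: s(t) = 648·exp(3·t). We have snap s(t) = 648·exp(3·t). Substituting t = log(2)/3: s(log(2)/3) = 1296.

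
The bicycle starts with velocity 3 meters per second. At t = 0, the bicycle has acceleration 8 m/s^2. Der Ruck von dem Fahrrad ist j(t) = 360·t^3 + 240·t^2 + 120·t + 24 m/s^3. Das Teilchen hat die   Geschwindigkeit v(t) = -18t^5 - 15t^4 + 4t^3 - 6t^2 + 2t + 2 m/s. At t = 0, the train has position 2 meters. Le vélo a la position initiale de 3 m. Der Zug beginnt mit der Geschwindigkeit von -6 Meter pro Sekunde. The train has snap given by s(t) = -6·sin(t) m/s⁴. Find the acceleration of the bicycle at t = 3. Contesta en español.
Debemos encontrar la antiderivada de nuestra ecuación de la sacudida j(t) = 360·t^3 + 240·t^2 + 120·t + 24 1 vez. La antiderivada de la sacudida, con a(0) = 8, da la aceleración: a(t) = 90·t^4 + 80·t^3 + 60·t^2 + 24·t + 8. De la ecuación de la aceleración a(t) = 90·t^4 + 80·t^3 + 60·t^2 + 24·t + 8, sustituimos t = 3 para obtener a = 10070.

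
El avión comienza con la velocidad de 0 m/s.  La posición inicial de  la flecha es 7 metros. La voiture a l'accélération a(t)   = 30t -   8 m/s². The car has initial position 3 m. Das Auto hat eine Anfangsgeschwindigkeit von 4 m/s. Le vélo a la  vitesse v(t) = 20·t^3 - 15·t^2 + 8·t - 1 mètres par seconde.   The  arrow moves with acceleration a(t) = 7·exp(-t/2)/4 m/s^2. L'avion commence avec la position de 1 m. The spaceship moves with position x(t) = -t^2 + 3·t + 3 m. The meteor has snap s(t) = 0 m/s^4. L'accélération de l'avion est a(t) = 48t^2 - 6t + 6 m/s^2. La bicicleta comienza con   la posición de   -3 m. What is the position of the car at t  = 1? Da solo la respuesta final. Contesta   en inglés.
The answer is 8.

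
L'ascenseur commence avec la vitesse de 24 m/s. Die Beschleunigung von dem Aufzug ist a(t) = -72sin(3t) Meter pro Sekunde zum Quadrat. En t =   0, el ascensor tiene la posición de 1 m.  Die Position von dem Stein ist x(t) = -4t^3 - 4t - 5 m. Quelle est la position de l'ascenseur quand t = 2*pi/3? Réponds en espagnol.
Necesitamos integrar nuestra ecuación de la aceleración a(t) = -72·sin(3·t) 2 veces. La antiderivada de la aceleración, con v(0) = 24, da la velocidad: v(t) = 24·cos(3·t). La antiderivada de la velocidad, con x(0) = 1, da la posición: x(t) = 8·sin(3·t) + 1. Tenemos la posición x(t) = 8·sin(3·t) + 1. Sustituyendo t = 2*pi/3: x(2*pi/3) = 1.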